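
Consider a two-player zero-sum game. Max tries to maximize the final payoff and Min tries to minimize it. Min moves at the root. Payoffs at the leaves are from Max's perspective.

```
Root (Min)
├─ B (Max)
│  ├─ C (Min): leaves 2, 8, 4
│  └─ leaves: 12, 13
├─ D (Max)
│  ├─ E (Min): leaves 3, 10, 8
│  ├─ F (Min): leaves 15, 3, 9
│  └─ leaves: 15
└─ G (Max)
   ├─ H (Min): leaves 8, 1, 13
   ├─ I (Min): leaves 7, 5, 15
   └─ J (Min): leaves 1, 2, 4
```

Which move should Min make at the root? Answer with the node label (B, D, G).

G

C (Min): min(2, 8, 4) = 2
B (Max): max(2, 12, 13) = 13
E (Min): min(3, 10, 8) = 3
F (Min): min(15, 3, 9) = 3
D (Max): max(3, 3, 15) = 15
H (Min): min(8, 1, 13) = 1
I (Min): min(7, 5, 15) = 5
J (Min): min(1, 2, 4) = 1
G (Max): max(1, 5, 1) = 5
Root (Min): min(13, 15, 5) = 5
Min picks the child with the lowest value: G (value 5).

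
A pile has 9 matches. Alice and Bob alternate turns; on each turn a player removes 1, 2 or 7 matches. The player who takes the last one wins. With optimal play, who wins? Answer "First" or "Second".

Compute winning (W) and losing (L) positions by backward induction:
i:   0  1  2  3  4  5  6  7  8  9
     L  W  W  L  W  W  L  W  W  L
Position 9 is L, so the second player wins.

Second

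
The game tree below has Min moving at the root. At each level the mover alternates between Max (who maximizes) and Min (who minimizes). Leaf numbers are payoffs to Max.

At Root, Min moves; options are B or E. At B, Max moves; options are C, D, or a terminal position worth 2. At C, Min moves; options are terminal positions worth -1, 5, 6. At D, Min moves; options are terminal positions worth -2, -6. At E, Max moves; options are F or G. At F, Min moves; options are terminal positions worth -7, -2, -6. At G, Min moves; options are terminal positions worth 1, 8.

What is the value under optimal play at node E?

1

F: min(-7, -2, -6) = -7
G: min(1, 8) = 1
E: max(-7, 1) = 1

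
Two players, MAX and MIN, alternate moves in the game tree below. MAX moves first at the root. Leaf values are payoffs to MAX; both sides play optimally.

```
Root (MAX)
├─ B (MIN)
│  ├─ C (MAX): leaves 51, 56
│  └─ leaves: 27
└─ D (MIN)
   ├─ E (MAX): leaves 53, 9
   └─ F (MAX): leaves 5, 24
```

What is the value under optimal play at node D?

E: max(53, 9) = 53
F: max(5, 24) = 24
D: min(53, 24) = 24

24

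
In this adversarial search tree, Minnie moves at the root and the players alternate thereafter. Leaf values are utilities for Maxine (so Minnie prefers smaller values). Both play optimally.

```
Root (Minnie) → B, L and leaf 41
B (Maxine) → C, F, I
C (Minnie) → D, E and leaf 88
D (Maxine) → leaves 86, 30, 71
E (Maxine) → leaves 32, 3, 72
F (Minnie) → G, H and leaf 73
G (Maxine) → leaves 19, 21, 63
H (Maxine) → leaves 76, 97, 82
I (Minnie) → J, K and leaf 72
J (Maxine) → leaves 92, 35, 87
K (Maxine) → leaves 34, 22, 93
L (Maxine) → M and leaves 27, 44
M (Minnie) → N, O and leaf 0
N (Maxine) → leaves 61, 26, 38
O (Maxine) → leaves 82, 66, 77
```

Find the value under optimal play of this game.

D (Maxine): max(86, 30, 71) = 86
E (Maxine): max(32, 3, 72) = 72
C (Minnie): min(86, 72, 88) = 72
G (Maxine): max(19, 21, 63) = 63
H (Maxine): max(76, 97, 82) = 97
F (Minnie): min(63, 97, 73) = 63
J (Maxine): max(92, 35, 87) = 92
K (Maxine): max(34, 22, 93) = 93
I (Minnie): min(92, 93, 72) = 72
B (Maxine): max(72, 63, 72) = 72
N (Maxine): max(61, 26, 38) = 61
O (Maxine): max(82, 66, 77) = 82
M (Minnie): min(61, 82, 0) = 0
L (Maxine): max(0, 27, 44) = 44
Root (Minnie): min(72, 44, 41) = 41

41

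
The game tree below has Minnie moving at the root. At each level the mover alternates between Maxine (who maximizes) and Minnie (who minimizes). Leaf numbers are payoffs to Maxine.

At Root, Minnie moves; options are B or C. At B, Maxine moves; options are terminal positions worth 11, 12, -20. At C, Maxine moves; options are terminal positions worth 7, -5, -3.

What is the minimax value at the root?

7

B (Maxine): max(11, 12, -20) = 12
C (Maxine): max(7, -5, -3) = 7
Root (Minnie): min(12, 7) = 7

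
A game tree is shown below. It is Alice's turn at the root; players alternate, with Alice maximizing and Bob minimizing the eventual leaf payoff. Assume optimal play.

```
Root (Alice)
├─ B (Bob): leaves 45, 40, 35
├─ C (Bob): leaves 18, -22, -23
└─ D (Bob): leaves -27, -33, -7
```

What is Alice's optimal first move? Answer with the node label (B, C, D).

B

B (Bob): min(45, 40, 35) = 35
C (Bob): min(18, -22, -23) = -23
D (Bob): min(-27, -33, -7) = -33
Root (Alice): max(35, -23, -33) = 35
Alice picks the child with the highest value: B (value 35).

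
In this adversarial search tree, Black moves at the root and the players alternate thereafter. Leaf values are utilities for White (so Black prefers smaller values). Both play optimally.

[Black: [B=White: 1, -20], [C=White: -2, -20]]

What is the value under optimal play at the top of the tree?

-2

B (White): max(1, -20) = 1
C (White): max(-2, -20) = -2
Root (Black): min(1, -2) = -2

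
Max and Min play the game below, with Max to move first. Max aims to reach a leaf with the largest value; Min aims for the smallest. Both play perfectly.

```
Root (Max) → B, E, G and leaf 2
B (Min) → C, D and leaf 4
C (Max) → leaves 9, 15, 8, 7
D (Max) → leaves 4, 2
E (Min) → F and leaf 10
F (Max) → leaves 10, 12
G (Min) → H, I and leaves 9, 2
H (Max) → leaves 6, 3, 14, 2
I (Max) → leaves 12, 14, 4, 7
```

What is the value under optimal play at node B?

C: max(9, 15, 8, 7) = 15
D: max(4, 2) = 4
B: min(15, 4, 4) = 4

4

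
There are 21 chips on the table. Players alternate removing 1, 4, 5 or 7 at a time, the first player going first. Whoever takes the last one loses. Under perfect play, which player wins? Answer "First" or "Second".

First

Positions where the player to move wins (W) vs loses (L):
i:   0  1  2  3  4  5  6  7  8  9 10 11 12 13 14 15 16 17 18 19 20 21
     W  L  W  L  W  W  W  W  W  L  W  L  W  W  W  W  W  L  W  L  W  W
Position 21 is W, so the first player wins.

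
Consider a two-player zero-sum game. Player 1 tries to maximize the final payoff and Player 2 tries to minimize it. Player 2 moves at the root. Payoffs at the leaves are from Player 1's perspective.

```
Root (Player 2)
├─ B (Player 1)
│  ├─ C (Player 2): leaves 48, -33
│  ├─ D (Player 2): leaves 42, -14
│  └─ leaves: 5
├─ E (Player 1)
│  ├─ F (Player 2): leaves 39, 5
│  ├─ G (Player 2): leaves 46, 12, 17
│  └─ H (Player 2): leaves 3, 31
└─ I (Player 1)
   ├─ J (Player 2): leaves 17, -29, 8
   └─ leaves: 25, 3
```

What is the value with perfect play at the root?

5

C (Player 2): min(48, -33) = -33
D (Player 2): min(42, -14) = -14
B (Player 1): max(-33, -14, 5) = 5
F (Player 2): min(39, 5) = 5
G (Player 2): min(46, 12, 17) = 12
H (Player 2): min(3, 31) = 3
E (Player 1): max(5, 12, 3) = 12
J (Player 2): min(17, -29, 8) = -29
I (Player 1): max(-29, 25, 3) = 25
Root (Player 2): min(5, 12, 25) = 5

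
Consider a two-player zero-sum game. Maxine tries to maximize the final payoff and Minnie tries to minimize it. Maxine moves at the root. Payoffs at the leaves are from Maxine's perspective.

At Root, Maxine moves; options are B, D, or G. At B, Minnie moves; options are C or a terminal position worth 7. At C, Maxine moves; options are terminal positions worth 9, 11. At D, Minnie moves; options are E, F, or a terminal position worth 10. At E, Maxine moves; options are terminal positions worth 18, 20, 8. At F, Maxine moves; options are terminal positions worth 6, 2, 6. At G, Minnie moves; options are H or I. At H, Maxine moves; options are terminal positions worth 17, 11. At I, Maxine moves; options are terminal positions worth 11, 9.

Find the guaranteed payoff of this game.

11

C (Maxine): max(9, 11) = 11
B (Minnie): min(11, 7) = 7
E (Maxine): max(18, 20, 8) = 20
F (Maxine): max(6, 2, 6) = 6
D (Minnie): min(20, 6, 10) = 6
H (Maxine): max(17, 11) = 17
I (Maxine): max(11, 9) = 11
G (Minnie): min(17, 11) = 11
Root (Maxine): max(7, 6, 11) = 11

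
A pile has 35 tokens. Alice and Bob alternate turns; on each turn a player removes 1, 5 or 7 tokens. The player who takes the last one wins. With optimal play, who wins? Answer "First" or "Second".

First

Compute winning (W) and losing (L) positions by backward induction:
i:   0  1  2  3  4  5  6  7  8  9 10 11 12 13 14 15 16 17 18 19 20 21 22 23 24 25 26 27 28 29 30 31 32 33 34 35
     L  W  L  W  L  W  L  W  L  W  L  W  L  W  L  W  L  W  L  W  L  W  L  W  L  W  L  W  L  W  L  W  L  W  L  W
Position 35 is W, so the first player wins.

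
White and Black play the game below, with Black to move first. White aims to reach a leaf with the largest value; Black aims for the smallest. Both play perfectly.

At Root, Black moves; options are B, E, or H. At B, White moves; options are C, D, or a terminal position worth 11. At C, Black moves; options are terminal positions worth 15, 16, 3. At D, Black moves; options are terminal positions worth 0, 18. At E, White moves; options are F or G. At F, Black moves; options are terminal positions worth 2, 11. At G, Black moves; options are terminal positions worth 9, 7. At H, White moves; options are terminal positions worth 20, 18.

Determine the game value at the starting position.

7

C (Black): min(15, 16, 3) = 3
D (Black): min(0, 18) = 0
B (White): max(3, 0, 11) = 11
F (Black): min(2, 11) = 2
G (Black): min(9, 7) = 7
E (White): max(2, 7) = 7
H (White): max(20, 18) = 20
Root (Black): min(11, 7, 20) = 7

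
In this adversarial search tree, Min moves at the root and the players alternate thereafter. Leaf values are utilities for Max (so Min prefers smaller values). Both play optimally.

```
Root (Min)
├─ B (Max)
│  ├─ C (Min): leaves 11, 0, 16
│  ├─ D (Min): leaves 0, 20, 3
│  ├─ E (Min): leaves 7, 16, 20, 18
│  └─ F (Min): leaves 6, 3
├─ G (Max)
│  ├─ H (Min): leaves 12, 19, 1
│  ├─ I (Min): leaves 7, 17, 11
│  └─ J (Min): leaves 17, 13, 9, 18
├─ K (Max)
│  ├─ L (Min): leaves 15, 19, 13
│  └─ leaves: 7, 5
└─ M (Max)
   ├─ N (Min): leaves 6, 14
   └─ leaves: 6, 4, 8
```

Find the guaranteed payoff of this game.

7

C (Min): min(11, 0, 16) = 0
D (Min): min(0, 20, 3) = 0
E (Min): min(7, 16, 20, 18) = 7
F (Min): min(6, 3) = 3
B (Max): max(0, 0, 7, 3) = 7
H (Min): min(12, 19, 1) = 1
I (Min): min(7, 17, 11) = 7
J (Min): min(17, 13, 9, 18) = 9
G (Max): max(1, 7, 9) = 9
L (Min): min(15, 19, 13) = 13
K (Max): max(13, 7, 5) = 13
N (Min): min(6, 14) = 6
M (Max): max(6, 6, 4, 8) = 8
Root (Min): min(7, 9, 13, 8) = 7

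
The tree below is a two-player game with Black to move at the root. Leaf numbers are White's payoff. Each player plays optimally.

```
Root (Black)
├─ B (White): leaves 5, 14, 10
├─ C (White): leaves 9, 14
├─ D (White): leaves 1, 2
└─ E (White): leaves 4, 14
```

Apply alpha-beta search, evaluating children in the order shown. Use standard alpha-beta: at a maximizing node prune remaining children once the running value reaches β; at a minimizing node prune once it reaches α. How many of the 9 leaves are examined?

8

B [α=-∞,β=+∞]: v=14
C [α=-∞,β=14]: v=14
D [α=-∞,β=14]: v=2
E [α=-∞,β=2]: v=4 after child 1 ≥ β → β-cutoff, skip 1
Root [α=-∞,β=+∞]: v=2
Leaves evaluated: 8 of 9.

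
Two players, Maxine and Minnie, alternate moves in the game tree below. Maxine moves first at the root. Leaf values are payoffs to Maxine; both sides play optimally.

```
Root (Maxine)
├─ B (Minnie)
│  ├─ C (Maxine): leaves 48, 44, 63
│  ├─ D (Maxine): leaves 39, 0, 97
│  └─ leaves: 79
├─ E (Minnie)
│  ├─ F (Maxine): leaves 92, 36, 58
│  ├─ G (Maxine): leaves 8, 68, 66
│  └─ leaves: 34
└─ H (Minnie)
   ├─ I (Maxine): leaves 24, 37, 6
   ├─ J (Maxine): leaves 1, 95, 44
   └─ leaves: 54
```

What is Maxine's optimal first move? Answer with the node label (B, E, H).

B

C (Maxine): max(48, 44, 63) = 63
D (Maxine): max(39, 0, 97) = 97
B (Minnie): min(63, 97, 79) = 63
F (Maxine): max(92, 36, 58) = 92
G (Maxine): max(8, 68, 66) = 68
E (Minnie): min(92, 68, 34) = 34
I (Maxine): max(24, 37, 6) = 37
J (Maxine): max(1, 95, 44) = 95
H (Minnie): min(37, 95, 54) = 37
Root (Maxine): max(63, 34, 37) = 63
Maxine picks the child with the highest value: B (value 63).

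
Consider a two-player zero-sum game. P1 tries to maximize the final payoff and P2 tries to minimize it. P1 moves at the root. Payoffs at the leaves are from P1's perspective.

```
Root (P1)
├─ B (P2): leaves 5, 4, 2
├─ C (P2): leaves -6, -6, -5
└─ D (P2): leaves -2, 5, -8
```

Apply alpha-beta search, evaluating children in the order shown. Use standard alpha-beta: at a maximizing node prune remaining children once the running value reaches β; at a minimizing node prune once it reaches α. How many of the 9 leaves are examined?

5

B [α=-∞,β=+∞]: v=2
C [α=2,β=+∞]: v=-6 after child 1 ≤ α → α-cutoff, skip 2
D [α=2,β=+∞]: v=-2 after child 1 ≤ α → α-cutoff, skip 2
Root [α=-∞,β=+∞]: v=2
Leaves evaluated: 5 of 9.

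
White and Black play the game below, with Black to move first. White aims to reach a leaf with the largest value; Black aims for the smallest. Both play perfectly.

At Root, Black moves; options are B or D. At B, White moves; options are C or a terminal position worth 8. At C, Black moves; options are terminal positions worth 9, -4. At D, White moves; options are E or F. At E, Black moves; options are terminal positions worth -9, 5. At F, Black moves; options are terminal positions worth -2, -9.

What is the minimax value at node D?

E: min(-9, 5) = -9
F: min(-2, -9) = -9
D: max(-9, -9) = -9

-9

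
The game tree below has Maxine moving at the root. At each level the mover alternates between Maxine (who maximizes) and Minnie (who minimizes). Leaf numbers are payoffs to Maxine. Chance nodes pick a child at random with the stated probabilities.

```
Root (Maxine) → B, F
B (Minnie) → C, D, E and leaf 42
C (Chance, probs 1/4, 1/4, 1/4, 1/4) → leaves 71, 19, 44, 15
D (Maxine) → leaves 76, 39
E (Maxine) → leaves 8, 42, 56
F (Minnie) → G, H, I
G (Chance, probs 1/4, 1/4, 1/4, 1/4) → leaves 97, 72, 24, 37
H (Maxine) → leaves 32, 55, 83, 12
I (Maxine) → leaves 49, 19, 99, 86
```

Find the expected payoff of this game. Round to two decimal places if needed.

C (Chance): 1/4·71 + 1/4·19 + 1/4·44 + 1/4·15 = 37.25
D (Maxine): max(76, 39) = 76
E (Maxine): max(8, 42, 56) = 56
B (Minnie): min(37.25, 76, 56, 42) = 37.25
G (Chance): 1/4·97 + 1/4·72 + 1/4·24 + 1/4·37 = 57.5
H (Maxine): max(32, 55, 83, 12) = 83
I (Maxine): max(49, 19, 99, 86) = 99
F (Minnie): min(57.5, 83, 99) = 57.5
Root (Maxine): max(37.25, 57.5) = 57.5

57.5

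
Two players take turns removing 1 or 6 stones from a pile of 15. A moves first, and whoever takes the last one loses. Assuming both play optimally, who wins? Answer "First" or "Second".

Positions where the player to move wins (W) vs loses (L):
i:   0  1  2  3  4  5  6  7  8  9 10 11 12 13 14 15
     W  L  W  L  W  L  W  W  L  W  L  W  L  W  W  L
Position 15 is L, so the second player wins.

Second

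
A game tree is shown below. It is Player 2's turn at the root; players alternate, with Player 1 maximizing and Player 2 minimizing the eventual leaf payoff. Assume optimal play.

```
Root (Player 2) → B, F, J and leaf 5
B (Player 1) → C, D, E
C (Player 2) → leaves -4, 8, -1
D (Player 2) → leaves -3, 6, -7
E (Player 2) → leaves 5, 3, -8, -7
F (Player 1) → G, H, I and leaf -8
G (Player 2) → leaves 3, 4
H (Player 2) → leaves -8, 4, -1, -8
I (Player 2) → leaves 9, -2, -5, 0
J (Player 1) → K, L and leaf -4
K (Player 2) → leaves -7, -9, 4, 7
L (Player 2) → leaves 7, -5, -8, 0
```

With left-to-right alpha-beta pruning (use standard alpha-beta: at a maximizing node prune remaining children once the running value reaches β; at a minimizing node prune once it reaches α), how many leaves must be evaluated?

C [α=-∞,β=+∞]: v=-4
D [α=-4,β=+∞]: v=-7
E [α=-4,β=+∞]: v=-8 after child 3 ≤ α → α-cutoff, skip 1
B [α=-∞,β=+∞]: v=-4
G [α=-∞,β=-4]: v=3
F [α=-∞,β=-4]: v=3 after child 1 ≥ β → β-cutoff, skip 3
K [α=-∞,β=-4]: v=-9
L [α=-9,β=-4]: v=-8
J [α=-∞,β=-4]: v=-4
Root [α=-∞,β=+∞]: v=-4
Leaves evaluated: 21 of 31.

21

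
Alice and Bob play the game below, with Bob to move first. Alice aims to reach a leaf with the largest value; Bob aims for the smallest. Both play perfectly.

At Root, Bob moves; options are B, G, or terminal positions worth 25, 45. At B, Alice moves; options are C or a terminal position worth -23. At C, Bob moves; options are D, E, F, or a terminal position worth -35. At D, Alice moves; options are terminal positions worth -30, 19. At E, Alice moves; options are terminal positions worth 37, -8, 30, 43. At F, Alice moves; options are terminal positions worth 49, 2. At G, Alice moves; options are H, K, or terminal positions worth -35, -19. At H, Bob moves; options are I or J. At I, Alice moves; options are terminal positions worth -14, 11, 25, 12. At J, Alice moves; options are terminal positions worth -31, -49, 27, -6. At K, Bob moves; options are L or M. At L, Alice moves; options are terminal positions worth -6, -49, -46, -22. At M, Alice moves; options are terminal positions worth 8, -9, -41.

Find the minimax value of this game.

D (Alice): max(-30, 19) = 19
E (Alice): max(37, -8, 30, 43) = 43
F (Alice): max(49, 2) = 49
C (Bob): min(19, 43, 49, -35) = -35
B (Alice): max(-35, -23) = -23
I (Alice): max(-14, 11, 25, 12) = 25
J (Alice): max(-31, -49, 27, -6) = 27
H (Bob): min(25, 27) = 25
L (Alice): max(-6, -49, -46, -22) = -6
M (Alice): max(8, -9, -41) = 8
K (Bob): min(-6, 8) = -6
G (Alice): max(25, -6, -35, -19) = 25
Root (Bob): min(-23, 25, 25, 45) = -23

-23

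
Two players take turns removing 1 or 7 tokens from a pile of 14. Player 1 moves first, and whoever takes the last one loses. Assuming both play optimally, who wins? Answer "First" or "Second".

Mark each pile size as W (mover wins) or L (mover loses):
i:   0  1  2  3  4  5  6  7  8  9 10 11 12 13 14
     W  L  W  L  W  L  W  L  W  L  W  L  W  L  W
Position 14 is W, so the first player wins.

First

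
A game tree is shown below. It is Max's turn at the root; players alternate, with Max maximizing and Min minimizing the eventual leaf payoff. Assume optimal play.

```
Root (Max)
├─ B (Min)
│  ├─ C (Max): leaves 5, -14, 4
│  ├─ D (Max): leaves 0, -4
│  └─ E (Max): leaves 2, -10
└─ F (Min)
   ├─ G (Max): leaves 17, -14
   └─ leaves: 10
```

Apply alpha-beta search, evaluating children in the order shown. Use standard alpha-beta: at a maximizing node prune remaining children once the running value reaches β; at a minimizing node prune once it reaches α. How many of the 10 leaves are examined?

9

C [α=-∞,β=+∞]: v=5
D [α=-∞,β=5]: v=0
E [α=-∞,β=0]: v=2 after child 1 ≥ β → β-cutoff, skip 1
B [α=-∞,β=+∞]: v=0
G [α=0,β=+∞]: v=17
F [α=0,β=+∞]: v=10
Root [α=-∞,β=+∞]: v=10
Leaves evaluated: 9 of 10.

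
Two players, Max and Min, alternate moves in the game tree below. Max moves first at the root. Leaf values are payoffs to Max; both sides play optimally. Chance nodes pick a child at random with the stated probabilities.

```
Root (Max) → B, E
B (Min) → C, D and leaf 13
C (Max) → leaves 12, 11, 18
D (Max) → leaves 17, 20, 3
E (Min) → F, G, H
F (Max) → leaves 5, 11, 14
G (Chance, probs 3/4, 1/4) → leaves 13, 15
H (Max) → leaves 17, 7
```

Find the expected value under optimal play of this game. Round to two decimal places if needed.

C (Max): max(12, 11, 18) = 18
D (Max): max(17, 20, 3) = 20
B (Min): min(18, 20, 13) = 13
F (Max): max(5, 11, 14) = 14
G (Chance): 3/4·13 + 1/4·15 = 13.5
H (Max): max(17, 7) = 17
E (Min): min(14, 13.5, 17) = 13.5
Root (Max): max(13, 13.5) = 13.5

13.5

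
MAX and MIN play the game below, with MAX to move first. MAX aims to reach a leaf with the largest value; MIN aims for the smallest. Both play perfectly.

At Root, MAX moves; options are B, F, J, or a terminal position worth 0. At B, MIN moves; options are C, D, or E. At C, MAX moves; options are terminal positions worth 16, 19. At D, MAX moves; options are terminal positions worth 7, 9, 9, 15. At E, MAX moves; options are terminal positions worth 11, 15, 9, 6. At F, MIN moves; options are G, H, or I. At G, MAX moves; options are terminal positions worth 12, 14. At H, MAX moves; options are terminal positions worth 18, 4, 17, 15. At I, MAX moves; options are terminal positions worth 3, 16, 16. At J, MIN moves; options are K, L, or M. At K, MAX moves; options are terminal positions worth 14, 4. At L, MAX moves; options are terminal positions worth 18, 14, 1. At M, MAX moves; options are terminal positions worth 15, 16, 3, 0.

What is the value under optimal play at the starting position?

C (MAX): max(16, 19) = 19
D (MAX): max(7, 9, 9, 15) = 15
E (MAX): max(11, 15, 9, 6) = 15
B (MIN): min(19, 15, 15) = 15
G (MAX): max(12, 14) = 14
H (MAX): max(18, 4, 17, 15) = 18
I (MAX): max(3, 16, 16) = 16
F (MIN): min(14, 18, 16) = 14
K (MAX): max(14, 4) = 14
L (MAX): max(18, 14, 1) = 18
M (MAX): max(15, 16, 3, 0) = 16
J (MIN): min(14, 18, 16) = 14
Root (MAX): max(15, 14, 14, 0) = 15

15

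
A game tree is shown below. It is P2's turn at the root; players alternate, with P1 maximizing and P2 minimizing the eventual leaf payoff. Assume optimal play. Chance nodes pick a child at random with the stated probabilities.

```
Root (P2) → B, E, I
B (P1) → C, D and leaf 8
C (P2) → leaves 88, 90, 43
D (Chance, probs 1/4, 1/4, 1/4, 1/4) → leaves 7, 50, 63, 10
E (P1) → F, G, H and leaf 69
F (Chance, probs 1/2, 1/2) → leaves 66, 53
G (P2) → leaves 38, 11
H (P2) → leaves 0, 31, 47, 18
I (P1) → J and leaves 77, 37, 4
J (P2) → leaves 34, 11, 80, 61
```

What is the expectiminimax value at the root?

43

C (P2): min(88, 90, 43) = 43
D (Chance): 1/4·7 + 1/4·50 + 1/4·63 + 1/4·10 = 32.5
B (P1): max(43, 32.5, 8) = 43
F (Chance): 1/2·66 + 1/2·53 = 59.5
G (P2): min(38, 11) = 11
H (P2): min(0, 31, 47, 18) = 0
E (P1): max(59.5, 11, 0, 69) = 69
J (P2): min(34, 11, 80, 61) = 11
I (P1): max(11, 77, 37, 4) = 77
Root (P2): min(43, 69, 77) = 43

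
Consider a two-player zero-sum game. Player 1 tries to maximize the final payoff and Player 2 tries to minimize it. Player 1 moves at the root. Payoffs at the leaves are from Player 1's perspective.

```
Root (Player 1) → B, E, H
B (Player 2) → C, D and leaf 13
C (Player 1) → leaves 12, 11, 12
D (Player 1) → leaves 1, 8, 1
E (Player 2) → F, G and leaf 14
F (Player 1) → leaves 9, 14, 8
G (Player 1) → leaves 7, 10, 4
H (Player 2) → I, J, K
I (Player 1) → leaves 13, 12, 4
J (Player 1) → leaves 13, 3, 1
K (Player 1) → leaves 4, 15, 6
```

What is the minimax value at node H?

I: max(13, 12, 4) = 13
J: max(13, 3, 1) = 13
K: max(4, 15, 6) = 15
H: min(13, 13, 15) = 13

13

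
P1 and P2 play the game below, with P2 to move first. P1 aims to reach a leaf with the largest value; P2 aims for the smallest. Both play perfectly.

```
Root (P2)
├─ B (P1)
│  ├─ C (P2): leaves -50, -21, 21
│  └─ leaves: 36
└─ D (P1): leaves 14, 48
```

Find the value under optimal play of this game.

36

C (P2): min(-50, -21, 21) = -50
B (P1): max(-50, 36) = 36
D (P1): max(14, 48) = 48
Root (P2): min(36, 48) = 36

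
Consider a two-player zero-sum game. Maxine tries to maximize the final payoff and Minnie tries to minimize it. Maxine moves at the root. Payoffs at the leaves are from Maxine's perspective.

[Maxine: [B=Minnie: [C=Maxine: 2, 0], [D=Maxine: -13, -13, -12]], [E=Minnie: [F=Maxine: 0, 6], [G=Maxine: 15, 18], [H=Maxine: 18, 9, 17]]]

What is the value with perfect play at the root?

C (Maxine): max(2, 0) = 2
D (Maxine): max(-13, -13, -12) = -12
B (Minnie): min(2, -12) = -12
F (Maxine): max(0, 6) = 6
G (Maxine): max(15, 18) = 18
H (Maxine): max(18, 9, 17) = 18
E (Minnie): min(6, 18, 18) = 6
Root (Maxine): max(-12, 6) = 6

6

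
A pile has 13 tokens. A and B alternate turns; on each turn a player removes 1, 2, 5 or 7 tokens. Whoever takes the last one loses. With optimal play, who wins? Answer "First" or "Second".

W/L table (W = player to move can force a win):
i:   0  1  2  3  4  5  6  7  8  9 10 11 12 13
     W  L  W  W  L  W  W  L  W  W  L  W  W  L
Position 13 is L, so the second player wins.

Second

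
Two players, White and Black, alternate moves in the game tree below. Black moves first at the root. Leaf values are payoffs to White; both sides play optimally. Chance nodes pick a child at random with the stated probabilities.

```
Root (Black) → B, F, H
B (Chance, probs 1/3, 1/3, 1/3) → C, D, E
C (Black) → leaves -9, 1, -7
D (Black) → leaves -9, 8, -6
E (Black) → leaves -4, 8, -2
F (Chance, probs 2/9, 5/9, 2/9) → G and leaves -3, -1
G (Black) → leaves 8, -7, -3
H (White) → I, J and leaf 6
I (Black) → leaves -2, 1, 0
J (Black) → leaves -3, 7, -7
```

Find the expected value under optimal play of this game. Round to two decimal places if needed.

C (Black): min(-9, 1, -7) = -9
D (Black): min(-9, 8, -6) = -9
E (Black): min(-4, 8, -2) = -4
B (Chance): 1/3·-9 + 1/3·-9 + 1/3·-4 = -7.33
G (Black): min(8, -7, -3) = -7
F (Chance): 2/9·-7 + 5/9·-3 + 2/9·-1 = -3.44
I (Black): min(-2, 1, 0) = -2
J (Black): min(-3, 7, -7) = -7
H (White): max(-2, -7, 6) = 6
Root (Black): min(-7.33, -3.44, 6) = -7.33

-7.33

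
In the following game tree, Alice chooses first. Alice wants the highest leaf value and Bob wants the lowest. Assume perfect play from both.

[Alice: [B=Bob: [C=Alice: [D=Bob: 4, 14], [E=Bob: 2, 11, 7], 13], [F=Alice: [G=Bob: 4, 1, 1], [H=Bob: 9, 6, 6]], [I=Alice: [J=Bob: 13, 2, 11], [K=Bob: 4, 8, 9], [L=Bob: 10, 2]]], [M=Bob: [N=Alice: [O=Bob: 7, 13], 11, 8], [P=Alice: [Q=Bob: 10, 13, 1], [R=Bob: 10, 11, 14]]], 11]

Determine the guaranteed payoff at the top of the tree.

11

D (Bob): min(4, 14) = 4
E (Bob): min(2, 11, 7) = 2
C (Alice): max(4, 2, 13) = 13
G (Bob): min(4, 1, 1) = 1
H (Bob): min(9, 6, 6) = 6
F (Alice): max(1, 6) = 6
J (Bob): min(13, 2, 11) = 2
K (Bob): min(4, 8, 9) = 4
L (Bob): min(10, 2) = 2
I (Alice): max(2, 4, 2) = 4
B (Bob): min(13, 6, 4) = 4
O (Bob): min(7, 13) = 7
N (Alice): max(7, 11, 8) = 11
Q (Bob): min(10, 13, 1) = 1
R (Bob): min(10, 11, 14) = 10
P (Alice): max(1, 10) = 10
M (Bob): min(11, 10) = 10
Root (Alice): max(4, 10, 11) = 11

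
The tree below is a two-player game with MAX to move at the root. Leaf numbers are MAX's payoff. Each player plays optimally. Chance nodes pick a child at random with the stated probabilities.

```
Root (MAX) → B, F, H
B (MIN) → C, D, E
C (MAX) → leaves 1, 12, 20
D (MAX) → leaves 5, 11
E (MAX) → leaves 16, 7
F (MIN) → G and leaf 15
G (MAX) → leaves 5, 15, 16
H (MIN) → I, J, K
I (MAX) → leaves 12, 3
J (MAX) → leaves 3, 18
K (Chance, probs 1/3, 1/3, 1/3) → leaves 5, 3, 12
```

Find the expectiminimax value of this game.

C (MAX): max(1, 12, 20) = 20
D (MAX): max(5, 11) = 11
E (MAX): max(16, 7) = 16
B (MIN): min(20, 11, 16) = 11
G (MAX): max(5, 15, 16) = 16
F (MIN): min(16, 15) = 15
I (MAX): max(12, 3) = 12
J (MAX): max(3, 18) = 18
K (Chance): 1/3·5 + 1/3·3 + 1/3·12 = 6.67
H (MIN): min(12, 18, 6.67) = 6.67
Root (MAX): max(11, 15, 6.67) = 15

15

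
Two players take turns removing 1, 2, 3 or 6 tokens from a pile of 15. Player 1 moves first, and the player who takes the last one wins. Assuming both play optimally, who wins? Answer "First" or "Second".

Compute winning (W) and losing (L) positions by backward induction:
i:   0  1  2  3  4  5  6  7  8  9 10 11 12 13 14 15
     L  W  W  W  L  W  W  W  L  W  W  W  L  W  W  W
Position 15 is W, so the first player wins.

First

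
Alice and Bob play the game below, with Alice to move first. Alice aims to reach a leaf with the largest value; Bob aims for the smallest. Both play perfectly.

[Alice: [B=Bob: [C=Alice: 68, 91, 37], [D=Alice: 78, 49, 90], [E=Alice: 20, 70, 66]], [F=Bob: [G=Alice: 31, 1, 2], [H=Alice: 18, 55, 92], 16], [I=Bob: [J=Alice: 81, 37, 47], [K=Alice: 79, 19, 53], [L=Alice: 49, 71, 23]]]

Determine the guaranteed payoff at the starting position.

71

C (Alice): max(68, 91, 37) = 91
D (Alice): max(78, 49, 90) = 90
E (Alice): max(20, 70, 66) = 70
B (Bob): min(91, 90, 70) = 70
G (Alice): max(31, 1, 2) = 31
H (Alice): max(18, 55, 92) = 92
F (Bob): min(31, 92, 16) = 16
J (Alice): max(81, 37, 47) = 81
K (Alice): max(79, 19, 53) = 79
L (Alice): max(49, 71, 23) = 71
I (Bob): min(81, 79, 71) = 71
Root (Alice): max(70, 16, 71) = 71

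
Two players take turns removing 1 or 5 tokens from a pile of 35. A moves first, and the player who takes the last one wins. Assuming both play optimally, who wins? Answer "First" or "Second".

i:   0  1  2  3  4  5  6  7  8  9 10 11 12 13 14 15 16 17 18 19 20 21 22 23 24 25 26 27 28 29 30 31 32 33 34 35
     L  W  L  W  L  W  L  W  L  W  L  W  L  W  L  W  L  W  L  W  L  W  L  W  L  W  L  W  L  W  L  W  L  W  L  W
Position 35 is W, so the first player wins.

First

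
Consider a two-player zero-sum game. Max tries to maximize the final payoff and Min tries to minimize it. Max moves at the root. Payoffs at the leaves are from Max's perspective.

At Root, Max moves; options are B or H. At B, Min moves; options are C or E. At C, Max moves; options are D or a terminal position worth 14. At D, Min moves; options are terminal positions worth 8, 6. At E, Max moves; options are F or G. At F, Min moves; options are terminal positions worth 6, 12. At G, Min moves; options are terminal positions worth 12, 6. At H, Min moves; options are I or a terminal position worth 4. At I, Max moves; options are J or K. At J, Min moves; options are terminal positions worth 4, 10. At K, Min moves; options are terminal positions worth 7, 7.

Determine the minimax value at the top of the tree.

D (Min): min(8, 6) = 6
C (Max): max(6, 14) = 14
F (Min): min(6, 12) = 6
G (Min): min(12, 6) = 6
E (Max): max(6, 6) = 6
B (Min): min(14, 6) = 6
J (Min): min(4, 10) = 4
K (Min): min(7, 7) = 7
I (Max): max(4, 7) = 7
H (Min): min(7, 4) = 4
Root (Max): max(6, 4) = 6

6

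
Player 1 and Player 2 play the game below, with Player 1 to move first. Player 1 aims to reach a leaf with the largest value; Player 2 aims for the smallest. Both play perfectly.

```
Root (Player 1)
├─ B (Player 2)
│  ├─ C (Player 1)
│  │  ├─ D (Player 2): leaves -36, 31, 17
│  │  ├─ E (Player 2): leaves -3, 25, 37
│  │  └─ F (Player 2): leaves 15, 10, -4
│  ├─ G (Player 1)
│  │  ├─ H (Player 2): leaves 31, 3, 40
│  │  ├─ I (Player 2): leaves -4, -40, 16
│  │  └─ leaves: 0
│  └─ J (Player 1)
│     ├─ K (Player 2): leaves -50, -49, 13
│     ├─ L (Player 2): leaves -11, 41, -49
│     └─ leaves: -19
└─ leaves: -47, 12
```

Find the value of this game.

12

D (Player 2): min(-36, 31, 17) = -36
E (Player 2): min(-3, 25, 37) = -3
F (Player 2): min(15, 10, -4) = -4
C (Player 1): max(-36, -3, -4) = -3
H (Player 2): min(31, 3, 40) = 3
I (Player 2): min(-4, -40, 16) = -40
G (Player 1): max(3, -40, 0) = 3
K (Player 2): min(-50, -49, 13) = -50
L (Player 2): min(-11, 41, -49) = -49
J (Player 1): max(-50, -49, -19) = -19
B (Player 2): min(-3, 3, -19) = -19
Root (Player 1): max(-19, -47, 12) = 12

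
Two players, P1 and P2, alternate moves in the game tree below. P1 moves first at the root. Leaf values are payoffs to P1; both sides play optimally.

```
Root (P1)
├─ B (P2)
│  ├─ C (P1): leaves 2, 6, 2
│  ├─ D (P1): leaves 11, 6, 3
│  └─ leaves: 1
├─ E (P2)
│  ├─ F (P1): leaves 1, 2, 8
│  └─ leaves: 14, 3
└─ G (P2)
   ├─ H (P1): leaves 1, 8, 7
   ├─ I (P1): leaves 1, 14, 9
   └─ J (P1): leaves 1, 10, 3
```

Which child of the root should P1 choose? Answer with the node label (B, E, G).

G

C (P1): max(2, 6, 2) = 6
D (P1): max(11, 6, 3) = 11
B (P2): min(6, 11, 1) = 1
F (P1): max(1, 2, 8) = 8
E (P2): min(8, 14, 3) = 3
H (P1): max(1, 8, 7) = 8
I (P1): max(1, 14, 9) = 14
J (P1): max(1, 10, 3) = 10
G (P2): min(8, 14, 10) = 8
Root (P1): max(1, 3, 8) = 8
P1 picks the child with the highest value: G (value 8).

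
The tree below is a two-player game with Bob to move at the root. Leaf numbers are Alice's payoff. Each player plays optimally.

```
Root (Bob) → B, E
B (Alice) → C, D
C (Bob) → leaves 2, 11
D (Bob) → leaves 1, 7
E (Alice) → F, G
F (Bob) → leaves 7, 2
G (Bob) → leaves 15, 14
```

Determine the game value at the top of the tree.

2

C (Bob): min(2, 11) = 2
D (Bob): min(1, 7) = 1
B (Alice): max(2, 1) = 2
F (Bob): min(7, 2) = 2
G (Bob): min(15, 14) = 14
E (Alice): max(2, 14) = 14
Root (Bob): min(2, 14) = 2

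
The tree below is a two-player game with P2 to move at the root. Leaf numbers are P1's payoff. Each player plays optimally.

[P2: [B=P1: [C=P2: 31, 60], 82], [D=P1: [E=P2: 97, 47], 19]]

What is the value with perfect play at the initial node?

C (P2): min(31, 60) = 31
B (P1): max(31, 82) = 82
E (P2): min(97, 47) = 47
D (P1): max(47, 19) = 47
Root (P2): min(82, 47) = 47

47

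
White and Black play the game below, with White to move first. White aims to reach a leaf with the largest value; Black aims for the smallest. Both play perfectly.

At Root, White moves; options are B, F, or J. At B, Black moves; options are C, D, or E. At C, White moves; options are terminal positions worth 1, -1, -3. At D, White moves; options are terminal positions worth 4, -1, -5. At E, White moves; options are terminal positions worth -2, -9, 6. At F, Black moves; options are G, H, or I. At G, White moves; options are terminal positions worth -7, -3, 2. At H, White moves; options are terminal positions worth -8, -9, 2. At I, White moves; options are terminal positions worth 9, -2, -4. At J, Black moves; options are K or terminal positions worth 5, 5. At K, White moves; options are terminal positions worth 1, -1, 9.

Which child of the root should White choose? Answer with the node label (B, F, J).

C (White): max(1, -1, -3) = 1
D (White): max(4, -1, -5) = 4
E (White): max(-2, -9, 6) = 6
B (Black): min(1, 4, 6) = 1
G (White): max(-7, -3, 2) = 2
H (White): max(-8, -9, 2) = 2
I (White): max(9, -2, -4) = 9
F (Black): min(2, 2, 9) = 2
K (White): max(1, -1, 9) = 9
J (Black): min(9, 5, 5) = 5
Root (White): max(1, 2, 5) = 5
White picks the child with the highest value: J (value 5).

J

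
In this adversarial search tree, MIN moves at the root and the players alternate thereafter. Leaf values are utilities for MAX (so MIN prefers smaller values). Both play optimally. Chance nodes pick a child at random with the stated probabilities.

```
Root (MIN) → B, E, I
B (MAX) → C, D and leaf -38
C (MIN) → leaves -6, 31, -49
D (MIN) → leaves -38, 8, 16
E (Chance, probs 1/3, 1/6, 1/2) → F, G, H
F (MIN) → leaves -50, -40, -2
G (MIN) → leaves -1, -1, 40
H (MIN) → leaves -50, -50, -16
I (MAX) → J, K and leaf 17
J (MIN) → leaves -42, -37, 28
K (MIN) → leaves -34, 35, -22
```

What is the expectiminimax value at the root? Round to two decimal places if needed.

-41.83

C (MIN): min(-6, 31, -49) = -49
D (MIN): min(-38, 8, 16) = -38
B (MAX): max(-49, -38, -38) = -38
F (MIN): min(-50, -40, -2) = -50
G (MIN): min(-1, -1, 40) = -1
H (MIN): min(-50, -50, -16) = -50
E (Chance): 1/3·-50 + 1/6·-1 + 1/2·-50 = -41.83
J (MIN): min(-42, -37, 28) = -42
K (MIN): min(-34, 35, -22) = -34
I (MAX): max(-42, -34, 17) = 17
Root (MIN): min(-38, -41.83, 17) = -41.83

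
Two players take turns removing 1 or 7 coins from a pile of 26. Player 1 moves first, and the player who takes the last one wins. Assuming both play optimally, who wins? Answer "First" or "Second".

Positions where the player to move wins (W) vs loses (L):
i:   0  1  2  3  4  5  6  7  8  9 10 11 12 13 14 15 16 17 18 19 20 21 22 23 24 25 26
     L  W  L  W  L  W  L  W  L  W  L  W  L  W  L  W  L  W  L  W  L  W  L  W  L  W  L
Position 26 is L, so the second player wins.

Second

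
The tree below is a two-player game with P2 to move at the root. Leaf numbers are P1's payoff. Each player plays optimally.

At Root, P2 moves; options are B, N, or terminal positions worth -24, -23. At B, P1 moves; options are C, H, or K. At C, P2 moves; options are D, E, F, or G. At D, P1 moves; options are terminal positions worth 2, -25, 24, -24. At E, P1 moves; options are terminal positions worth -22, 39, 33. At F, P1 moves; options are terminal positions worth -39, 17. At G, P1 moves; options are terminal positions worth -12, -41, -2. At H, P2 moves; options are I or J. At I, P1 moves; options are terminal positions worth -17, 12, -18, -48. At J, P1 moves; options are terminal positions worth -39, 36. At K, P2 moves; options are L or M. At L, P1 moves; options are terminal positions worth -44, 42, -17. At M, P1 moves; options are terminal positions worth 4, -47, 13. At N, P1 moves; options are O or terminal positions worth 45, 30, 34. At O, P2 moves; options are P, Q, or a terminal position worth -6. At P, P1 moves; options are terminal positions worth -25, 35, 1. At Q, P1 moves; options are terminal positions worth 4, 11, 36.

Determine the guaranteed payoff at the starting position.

-24

D (P1): max(2, -25, 24, -24) = 24
E (P1): max(-22, 39, 33) = 39
F (P1): max(-39, 17) = 17
G (P1): max(-12, -41, -2) = -2
C (P2): min(24, 39, 17, -2) = -2
I (P1): max(-17, 12, -18, -48) = 12
J (P1): max(-39, 36) = 36
H (P2): min(12, 36) = 12
L (P1): max(-44, 42, -17) = 42
M (P1): max(4, -47, 13) = 13
K (P2): min(42, 13) = 13
B (P1): max(-2, 12, 13) = 13
P (P1): max(-25, 35, 1) = 35
Q (P1): max(4, 11, 36) = 36
O (P2): min(35, 36, -6) = -6
N (P1): max(-6, 45, 30, 34) = 45
Root (P2): min(13, 45, -24, -23) = -24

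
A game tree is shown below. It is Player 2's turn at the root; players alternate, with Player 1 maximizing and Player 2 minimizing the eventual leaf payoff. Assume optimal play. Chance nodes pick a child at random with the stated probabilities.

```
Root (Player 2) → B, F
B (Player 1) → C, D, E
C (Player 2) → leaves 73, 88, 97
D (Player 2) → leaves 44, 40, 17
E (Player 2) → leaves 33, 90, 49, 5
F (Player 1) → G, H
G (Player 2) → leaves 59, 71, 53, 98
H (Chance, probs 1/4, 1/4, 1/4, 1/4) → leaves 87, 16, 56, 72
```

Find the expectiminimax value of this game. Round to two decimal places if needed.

57.75

C (Player 2): min(73, 88, 97) = 73
D (Player 2): min(44, 40, 17) = 17
E (Player 2): min(33, 90, 49, 5) = 5
B (Player 1): max(73, 17, 5) = 73
G (Player 2): min(59, 71, 53, 98) = 53
H (Chance): 1/4·87 + 1/4·16 + 1/4·56 + 1/4·72 = 57.75
F (Player 1): max(53, 57.75) = 57.75
Root (Player 2): min(73, 57.75) = 57.75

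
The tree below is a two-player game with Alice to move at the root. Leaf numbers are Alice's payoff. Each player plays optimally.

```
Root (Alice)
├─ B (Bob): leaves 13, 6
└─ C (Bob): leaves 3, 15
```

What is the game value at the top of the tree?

6

B (Bob): min(13, 6) = 6
C (Bob): min(3, 15) = 3
Root (Alice): max(6, 3) = 6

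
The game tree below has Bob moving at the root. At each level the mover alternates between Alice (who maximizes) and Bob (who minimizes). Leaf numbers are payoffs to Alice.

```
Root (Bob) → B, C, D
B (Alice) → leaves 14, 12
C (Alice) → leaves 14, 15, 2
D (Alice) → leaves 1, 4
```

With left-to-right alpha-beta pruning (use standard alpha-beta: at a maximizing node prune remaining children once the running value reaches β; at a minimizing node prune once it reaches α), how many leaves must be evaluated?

5

B [α=-∞,β=+∞]: v=14
C [α=-∞,β=14]: v=14 after child 1 ≥ β → β-cutoff, skip 2
D [α=-∞,β=14]: v=4
Root [α=-∞,β=+∞]: v=4
Leaves evaluated: 5 of 7.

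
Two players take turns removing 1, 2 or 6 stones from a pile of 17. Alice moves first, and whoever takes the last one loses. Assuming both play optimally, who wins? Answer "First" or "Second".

First

Mark each pile size as W (mover wins) or L (mover loses):
i:   0  1  2  3  4  5  6  7  8  9 10 11 12 13 14 15 16 17
     W  L  W  W  L  W  W  W  L  W  W  L  W  W  W  L  W  W
Position 17 is W, so the first player wins.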